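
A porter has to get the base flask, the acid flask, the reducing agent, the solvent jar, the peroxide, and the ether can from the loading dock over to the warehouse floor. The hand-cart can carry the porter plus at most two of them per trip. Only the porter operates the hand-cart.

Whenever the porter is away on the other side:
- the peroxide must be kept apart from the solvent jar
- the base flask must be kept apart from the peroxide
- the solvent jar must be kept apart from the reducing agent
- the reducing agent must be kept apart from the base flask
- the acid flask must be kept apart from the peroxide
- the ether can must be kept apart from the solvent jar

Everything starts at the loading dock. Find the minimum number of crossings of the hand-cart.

impossible

Whatever the first load, the items left behind include a forbidden pair without the porter. No opening move is safe, so no plan exists.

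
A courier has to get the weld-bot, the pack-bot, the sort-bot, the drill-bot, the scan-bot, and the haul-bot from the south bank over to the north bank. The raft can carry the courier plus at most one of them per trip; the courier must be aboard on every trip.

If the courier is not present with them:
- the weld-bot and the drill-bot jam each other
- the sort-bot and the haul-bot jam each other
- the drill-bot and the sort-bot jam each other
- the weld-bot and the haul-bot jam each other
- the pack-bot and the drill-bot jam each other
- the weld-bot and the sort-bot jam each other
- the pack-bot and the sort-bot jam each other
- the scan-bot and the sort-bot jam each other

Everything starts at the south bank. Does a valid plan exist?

No

Whatever the first load, the items left behind include a forbidden pair without the courier. No opening move is safe, so no plan exists.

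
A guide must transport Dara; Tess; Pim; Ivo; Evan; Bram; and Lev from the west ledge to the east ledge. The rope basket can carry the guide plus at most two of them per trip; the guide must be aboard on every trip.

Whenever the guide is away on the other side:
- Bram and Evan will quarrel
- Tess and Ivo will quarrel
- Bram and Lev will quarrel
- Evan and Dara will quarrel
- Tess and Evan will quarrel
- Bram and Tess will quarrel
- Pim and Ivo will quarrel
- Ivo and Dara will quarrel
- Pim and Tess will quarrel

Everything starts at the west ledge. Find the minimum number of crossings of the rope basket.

impossible

Whatever the first load, the items left behind include a forbidden pair without the guide. No opening move is safe, so no plan exists.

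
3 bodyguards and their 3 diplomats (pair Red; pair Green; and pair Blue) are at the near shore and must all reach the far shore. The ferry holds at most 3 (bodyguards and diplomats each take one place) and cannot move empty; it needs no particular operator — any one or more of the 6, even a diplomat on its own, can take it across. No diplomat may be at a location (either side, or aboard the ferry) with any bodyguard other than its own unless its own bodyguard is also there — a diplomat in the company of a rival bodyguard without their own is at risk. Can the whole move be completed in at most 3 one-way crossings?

No

Counting alone: each trip to the far shore takes at most 3 across and each return brings at least 1 back, so after t trips out (and t−1 returns) at most 3t − (t−1) of the 6 are across; that first reaches 6 at t = 3, so at least 5 crossings are needed.
Since 3 < 5, 3 crossings cannot be enough. (The shortest complete plan in fact takes 5:)
1. bodyguard Red and diplomat Red cross → the far shore.
2. bodyguard Red crosses ← the near shore.
3. bodyguard Blue, bodyguard Green, and bodyguard Red cross → the far shore.
4. diplomat Red crosses ← the near shore.
5. diplomat Blue, diplomat Green, and diplomat Red cross → the far shore.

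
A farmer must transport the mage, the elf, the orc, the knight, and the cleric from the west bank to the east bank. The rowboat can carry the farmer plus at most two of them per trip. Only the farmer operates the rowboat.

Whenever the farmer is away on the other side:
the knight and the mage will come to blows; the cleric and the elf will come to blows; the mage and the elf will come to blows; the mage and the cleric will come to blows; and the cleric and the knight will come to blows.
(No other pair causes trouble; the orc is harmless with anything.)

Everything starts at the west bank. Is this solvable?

Yes

1. Farmer goes to the east bank with the cleric and the mage.  [the west bank: the elf, the knight, the orc | the east bank: the cleric, the mage]
2. Farmer goes back to the west bank with the mage.  [the west bank: the elf, the knight, the mage, the orc | the east bank: the cleric]
3. Farmer goes to the east bank with the mage and the orc.  [the west bank: the elf, the knight | the east bank: the cleric, the mage, the orc]
4. Farmer goes back to the west bank with the mage.  [the west bank: the elf, the knight, the mage | the east bank: the cleric, the orc]
5. Farmer goes to the east bank with the elf and the knight.  [the west bank: the mage | the east bank: the cleric, the elf, the knight, the orc]
6. Farmer goes back to the west bank with the cleric.  [the west bank: the cleric, the mage | the east bank: the elf, the knight, the orc]
7. Farmer goes to the east bank with the cleric and the mage.  [the west bank: — | the east bank: the cleric, the elf, the knight, the mage, the orc]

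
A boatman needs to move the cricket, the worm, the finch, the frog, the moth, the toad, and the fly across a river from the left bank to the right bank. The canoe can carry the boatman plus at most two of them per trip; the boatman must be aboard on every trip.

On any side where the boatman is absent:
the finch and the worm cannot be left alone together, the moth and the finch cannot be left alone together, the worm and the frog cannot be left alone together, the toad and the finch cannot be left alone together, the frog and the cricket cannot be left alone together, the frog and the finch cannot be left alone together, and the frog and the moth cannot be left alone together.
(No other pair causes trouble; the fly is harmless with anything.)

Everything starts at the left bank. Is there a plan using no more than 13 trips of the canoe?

Yes — this plan uses 11 crossings (≤ 13):
1. Boatman goes to the right bank with the finch and the frog.  [the left bank: the cricket, the fly, the moth, the toad, the worm | the right bank: the finch, the frog]
2. Boatman goes back to the left bank with the finch.  [the left bank: the cricket, the finch, the fly, the moth, the toad, the worm | the right bank: the frog]
3. Boatman goes to the right bank with the cricket and the finch.  [the left bank: the fly, the moth, the toad, the worm | the right bank: the cricket, the finch, the frog]
4. Boatman goes back to the left bank with the frog.  [the left bank: the fly, the frog, the moth, the toad, the worm | the right bank: the cricket, the finch]
5. Boatman goes to the right bank with the moth and the worm.  [the left bank: the fly, the frog, the toad | the right bank: the cricket, the finch, the moth, the worm]
6. Boatman goes back to the left bank with the finch.  [the left bank: the finch, the fly, the frog, the toad | the right bank: the cricket, the moth, the worm]
7. Boatman goes to the right bank with the finch and the toad.  [the left bank: the fly, the frog | the right bank: the cricket, the finch, the moth, the toad, the worm]
8. Boatman goes back to the left bank with the finch.  [the left bank: the finch, the fly, the frog | the right bank: the cricket, the moth, the toad, the worm]
9. Boatman goes to the right bank with the finch and the fly.  [the left bank: the frog | the right bank: the cricket, the finch, the fly, the moth, the toad, the worm]
10. Boatman goes back to the left bank with the finch.  [the left bank: the finch, the frog | the right bank: the cricket, the fly, the moth, the toad, the worm]
11. Boatman goes to the right bank with the finch and the frog.  [the left bank: — | the right bank: the cricket, the finch, the fly, the frog, the moth, the toad, the worm]

Yes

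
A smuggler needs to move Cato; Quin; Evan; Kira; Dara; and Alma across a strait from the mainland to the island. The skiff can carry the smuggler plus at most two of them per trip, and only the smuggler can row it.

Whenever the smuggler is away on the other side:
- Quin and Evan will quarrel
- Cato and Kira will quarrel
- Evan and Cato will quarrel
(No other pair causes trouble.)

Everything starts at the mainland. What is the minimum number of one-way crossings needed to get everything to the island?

5

Counting alone: the smuggler can take at most 2 across per trip to the island, so moving all 6 needs at least 3 loaded trips out, with a return between consecutive ones — at least 5 crossings.
The plan below uses exactly 5 crossings, so it is optimal:
1. Smuggler goes to the island with Cato and Quin.
2. Smuggler goes back to the mainland alone.
3. Smuggler goes to the island with Alma and Dara.
4. Smuggler goes back to the mainland alone.
5. Smuggler goes to the island with Evan and Kira.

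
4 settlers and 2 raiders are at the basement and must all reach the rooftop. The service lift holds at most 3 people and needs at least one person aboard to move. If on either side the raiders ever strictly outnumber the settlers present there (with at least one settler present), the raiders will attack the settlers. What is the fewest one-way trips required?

5

Counting alone: each trip to the rooftop takes at most 3 across and each return brings at least 1 back, so after t trips out (and t−1 returns) at most 3t − (t−1) of the 6 are across; that first reaches 6 at t = 3, so at least 5 crossings are needed.
The plan below uses exactly 5 crossings, so it is optimal:
1. 2 raiders → the rooftop.  (the basement: 4S 0R; the rooftop: 0S 2R)
2. 1 raider ← the basement.  (the basement: 4S 1R; the rooftop: 0S 1R)
3. 2 settlers and 1 raider → the rooftop.  (the basement: 2S 0R; the rooftop: 2S 2R)
4. 1 raider ← the basement.  (the basement: 2S 1R; the rooftop: 2S 1R)
5. 2 settlers and 1 raider → the rooftop.  (the basement: 0S 0R; the rooftop: 4S 2R)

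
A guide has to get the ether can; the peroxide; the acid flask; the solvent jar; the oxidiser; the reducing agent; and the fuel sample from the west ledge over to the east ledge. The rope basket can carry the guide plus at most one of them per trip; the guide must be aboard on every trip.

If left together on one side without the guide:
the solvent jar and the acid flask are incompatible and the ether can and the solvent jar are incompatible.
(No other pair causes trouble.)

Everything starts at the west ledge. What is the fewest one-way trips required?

15

Counting alone: the guide can take at most 1 across per trip to the east ledge, so moving all 7 needs at least 7 loaded trips out, with a return between consecutive ones — at least 13 crossings.
The safety rule pushes this higher. Following every safe sequence of crossings, the most of the 7 that can be at the east ledge as the rope basket arrives there on crossing 13 is 6 — never all 7.
So no plan with fewer than 15 crossings exists, and this one achieves 15:
1. Guide goes to the east ledge with the solvent jar.
2. Guide goes back to the west ledge alone.
3. Guide goes to the east ledge with the ether can.
4. Guide goes back to the west ledge with the solvent jar.
5. Guide goes to the east ledge with the acid flask.
6. Guide goes back to the west ledge alone.
7. Guide goes to the east ledge with the peroxide.
8. Guide goes back to the west ledge alone.
9. Guide goes to the east ledge with the oxidiser.
10. Guide goes back to the west ledge alone.
11. Guide goes to the east ledge with the reducing agent.
12. Guide goes back to the west ledge alone.
13. Guide goes to the east ledge with the fuel sample.
14. Guide goes back to the west ledge alone.
15. Guide goes to the east ledge with the solvent jar.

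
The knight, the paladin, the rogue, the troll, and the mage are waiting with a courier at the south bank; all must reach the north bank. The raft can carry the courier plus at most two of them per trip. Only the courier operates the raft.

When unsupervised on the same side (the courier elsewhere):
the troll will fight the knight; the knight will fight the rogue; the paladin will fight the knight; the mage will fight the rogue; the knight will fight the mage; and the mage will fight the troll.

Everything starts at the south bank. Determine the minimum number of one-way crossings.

7

Counting alone: the courier can take at most 2 across per trip to the north bank, so moving all 5 needs at least 3 loaded trips out, with a return between consecutive ones — at least 5 crossings.
The safety rule pushes this higher. Following every safe sequence of crossings, the most of the 5 that can be at the north bank as the raft arrives there on crossing 5 is 4 — never all 5.
So no plan with fewer than 7 crossings exists, and this one achieves 7:
1. Courier goes to the north bank with the knight and the mage.  [the south bank: the paladin, the rogue, the troll | the north bank: the knight, the mage]
2. Courier goes back to the south bank with the knight.  [the south bank: the knight, the paladin, the rogue, the troll | the north bank: the mage]
3. Courier goes to the north bank with the knight and the paladin.  [the south bank: the rogue, the troll | the north bank: the knight, the mage, the paladin]
4. Courier goes back to the south bank with the knight.  [the south bank: the knight, the rogue, the troll | the north bank: the mage, the paladin]
5. Courier goes to the north bank with the rogue and the troll.  [the south bank: the knight | the north bank: the mage, the paladin, the rogue, the troll]
6. Courier goes back to the south bank with the mage.  [the south bank: the knight, the mage | the north bank: the paladin, the rogue, the troll]
7. Courier goes to the north bank with the knight and the mage.  [the south bank: — | the north bank: the knight, the mage, the paladin, the rogue, the troll]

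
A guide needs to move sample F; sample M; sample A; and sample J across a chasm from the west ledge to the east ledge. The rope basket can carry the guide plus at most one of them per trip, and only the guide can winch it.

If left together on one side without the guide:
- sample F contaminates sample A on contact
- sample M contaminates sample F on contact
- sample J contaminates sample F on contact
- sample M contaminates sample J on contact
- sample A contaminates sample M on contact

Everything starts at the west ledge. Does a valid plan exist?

No

Whatever the first load, the items left behind include a forbidden pair without the guide. No opening move is safe, so no plan exists.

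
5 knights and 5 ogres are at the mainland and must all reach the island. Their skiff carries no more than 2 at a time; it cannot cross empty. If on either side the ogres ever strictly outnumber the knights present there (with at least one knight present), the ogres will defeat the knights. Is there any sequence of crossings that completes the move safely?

Following every safe sequence of crossings from the start, the most of the 10 that can be at the island as the skiff arrives there on crossings 1, 3, 5, 7 is 2, 3, 4, 5 respectively; the best ever achieved is 5 of 10.
From crossing 9 on, no configuration arises that was not already reachable earlier: only 13 distinct safe configurations (who is on which side, and where the skiff is) can ever be reached, none of them has everyone across, and every continuation just revisits them. They are: 0 knights + 0 ogres across (skiff back at the start); 0 knights + 1 ogre across (skiff there); 0 knights + 1 ogre across (skiff back at the start); 0 knights + 2 ogres across (skiff there); 0 knights + 2 ogres across (skiff back at the start); 0 knights + 3 ogres across (skiff there); 0 knights + 3 ogres across (skiff back at the start); 0 knights + 4 ogres across (skiff there); 0 knights + 4 ogres across (skiff back at the start); 0 knights + 5 ogres across (skiff there); 1 knight + 1 ogre across (skiff there); 1 knight + 1 ogre across (skiff back at the start); 2 knights + 2 ogres across (skiff there). So no valid plan exists.

No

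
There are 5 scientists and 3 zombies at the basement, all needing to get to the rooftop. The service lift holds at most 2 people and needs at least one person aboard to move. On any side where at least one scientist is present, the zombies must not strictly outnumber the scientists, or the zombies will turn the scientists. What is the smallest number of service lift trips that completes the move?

Counting alone: each trip to the rooftop takes at most 2 across and each return brings at least 1 back, so after t trips out (and t−1 returns) at most 2t − (t−1) of the 8 are across; that first reaches 8 at t = 7, so at least 13 crossings are needed.
The plan below uses exactly 13 crossings, so it is optimal:
1. 2 zombies → the rooftop.  (the basement: 5S 1Z; the rooftop: 0S 2Z)
2. 1 zombie ← the basement.  (the basement: 5S 2Z; the rooftop: 0S 1Z)
3. 2 zombies → the rooftop.  (the basement: 5S 0Z; the rooftop: 0S 3Z)
4. 1 zombie ← the basement.  (the basement: 5S 1Z; the rooftop: 0S 2Z)
5. 2 scientists → the rooftop.  (the basement: 3S 1Z; the rooftop: 2S 2Z)
6. 1 zombie ← the basement.  (the basement: 3S 2Z; the rooftop: 2S 1Z)
7. 1 scientist and 1 zombie → the rooftop.  (the basement: 2S 1Z; the rooftop: 3S 2Z)
8. 1 zombie ← the basement.  (the basement: 2S 2Z; the rooftop: 3S 1Z)
9. 2 zombies → the rooftop.  (the basement: 2S 0Z; the rooftop: 3S 3Z)
10. 1 zombie ← the basement.  (the basement: 2S 1Z; the rooftop: 3S 2Z)
11. 1 scientist and 1 zombie → the rooftop.  (the basement: 1S 0Z; the rooftop: 4S 3Z)
12. 1 zombie ← the basement.  (the basement: 1S 1Z; the rooftop: 4S 2Z)
13. 1 scientist and 1 zombie → the rooftop.  (the basement: 0S 0Z; the rooftop: 5S 3Z)

13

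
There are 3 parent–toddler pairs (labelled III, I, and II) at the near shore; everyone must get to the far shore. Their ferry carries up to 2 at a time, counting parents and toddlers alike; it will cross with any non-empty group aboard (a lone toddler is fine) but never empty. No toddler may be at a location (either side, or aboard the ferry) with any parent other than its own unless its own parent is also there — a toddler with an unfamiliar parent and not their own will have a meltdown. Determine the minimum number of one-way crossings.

11

Counting alone: each trip to the far shore takes at most 2 across and each return brings at least 1 back, so after t trips out (and t−1 returns) at most 2t − (t−1) of the 6 are across; that first reaches 6 at t = 5, so at least 9 crossings are needed.
The safety rule pushes this higher. Following every safe sequence of crossings, the most of the 6 that can be at the far shore as the ferry arrives there on crossing 9 is 5 — never all 6.
So no plan with fewer than 11 crossings exists, and this one achieves 11:
1. parent III and toddler III cross → the far shore.
2. parent III crosses ← the near shore.
3. toddler I and toddler II cross → the far shore.
4. toddler III crosses ← the near shore.
5. parent I and parent II cross → the far shore.
6. parent I and toddler I cross ← the near shore.
7. parent I and parent III cross → the far shore.
8. toddler II crosses ← the near shore.
9. toddler I and toddler III cross → the far shore.
10. parent II crosses ← the near shore.
11. parent II and toddler II cross → the far shore.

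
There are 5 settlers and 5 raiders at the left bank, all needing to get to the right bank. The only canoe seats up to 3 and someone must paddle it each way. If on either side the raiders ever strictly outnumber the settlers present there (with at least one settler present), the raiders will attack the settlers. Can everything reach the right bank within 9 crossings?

No

Counting alone: each trip to the right bank takes at most 3 across and each return brings at least 1 back, so after t trips out (and t−1 returns) at most 3t − (t−1) of the 10 are across; that first reaches 10 at t = 5, so at least 9 crossings are needed.
The safety rule pushes this higher. Following every safe sequence of crossings, the most of the 10 that can be at the right bank as the canoe arrives there on crossing 9 is 9 — never all 10.
So the move cannot be finished within 9 crossings. (The shortest complete plan takes 11:)
1. 2 raiders → the right bank.  (the left bank: 5S 3R; the right bank: 0S 2R)
2. 1 raider ← the left bank.  (the left bank: 5S 4R; the right bank: 0S 1R)
3. 3 raiders → the right bank.  (the left bank: 5S 1R; the right bank: 0S 4R)
4. 1 raider ← the left bank.  (the left bank: 5S 2R; the right bank: 0S 3R)
5. 3 settlers → the right bank.  (the left bank: 2S 2R; the right bank: 3S 3R)
6. 1 settler and 1 raider ← the left bank.  (the left bank: 3S 3R; the right bank: 2S 2R)
7. 3 settlers → the right bank.  (the left bank: 0S 3R; the right bank: 5S 2R)
8. 1 raider ← the left bank.  (the left bank: 0S 4R; the right bank: 5S 1R)
9. 2 raiders → the right bank.  (the left bank: 0S 2R; the right bank: 5S 3R)
10. 1 raider ← the left bank.  (the left bank: 0S 3R; the right bank: 5S 2R)
11. 3 raiders → the right bank.  (the left bank: 0S 0R; the right bank: 5S 5R)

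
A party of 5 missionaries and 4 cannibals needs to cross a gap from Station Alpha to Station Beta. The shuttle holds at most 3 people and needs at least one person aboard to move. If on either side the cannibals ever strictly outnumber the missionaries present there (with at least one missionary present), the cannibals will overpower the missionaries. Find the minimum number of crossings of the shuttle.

7

Counting alone: each trip to Station Beta takes at most 3 across and each return brings at least 1 back, so after t trips out (and t−1 returns) at most 3t − (t−1) of the 9 are across; that first reaches 9 at t = 4, so at least 7 crossings are needed.
The plan below uses exactly 7 crossings, so it is optimal:
1. 3 cannibals → Station Beta.  (Station Alpha: 5M 1C; Station Beta: 0M 3C)
2. 1 cannibal ← Station Alpha.  (Station Alpha: 5M 2C; Station Beta: 0M 2C)
3. 3 missionaries → Station Beta.  (Station Alpha: 2M 2C; Station Beta: 3M 2C)
4. 1 missionary ← Station Alpha.  (Station Alpha: 3M 2C; Station Beta: 2M 2C)
5. 2 missionaries and 1 cannibal → Station Beta.  (Station Alpha: 1M 1C; Station Beta: 4M 3C)
6. 1 missionary ← Station Alpha.  (Station Alpha: 2M 1C; Station Beta: 3M 3C)
7. 2 missionaries and 1 cannibal → Station Beta.  (Station Alpha: 0M 0C; Station Beta: 5M 4C)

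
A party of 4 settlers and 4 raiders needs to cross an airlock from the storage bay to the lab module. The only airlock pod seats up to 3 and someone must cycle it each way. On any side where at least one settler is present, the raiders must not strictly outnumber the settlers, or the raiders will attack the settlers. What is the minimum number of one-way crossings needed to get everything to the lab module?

Counting alone: each trip to the lab module takes at most 3 across and each return brings at least 1 back, so after t trips out (and t−1 returns) at most 3t − (t−1) of the 8 are across; that first reaches 8 at t = 4, so at least 7 crossings are needed.
The safety rule pushes this higher. Following every safe sequence of crossings, the most of the 8 that can be at the lab module as the airlock pod arrives there on crossing 7 is 7 — never all 8.
So no plan with fewer than 9 crossings exists, and this one achieves 9:
1. 2 raiders → the lab module.  (the storage bay: 4S 2R; the lab module: 0S 2R)
2. 1 raider ← the storage bay.  (the storage bay: 4S 3R; the lab module: 0S 1R)
3. 3 raiders → the lab module.  (the storage bay: 4S 0R; the lab module: 0S 4R)
4. 1 raider ← the storage bay.  (the storage bay: 4S 1R; the lab module: 0S 3R)
5. 3 settlers → the lab module.  (the storage bay: 1S 1R; the lab module: 3S 3R)
6. 1 settler and 1 raider ← the storage bay.  (the storage bay: 2S 2R; the lab module: 2S 2R)
7. 2 settlers → the lab module.  (the storage bay: 0S 2R; the lab module: 4S 2R)
8. 1 raider ← the storage bay.  (the storage bay: 0S 3R; the lab module: 4S 1R)
9. 3 raiders → the lab module.  (the storage bay: 0S 0R; the lab module: 4S 4R)

9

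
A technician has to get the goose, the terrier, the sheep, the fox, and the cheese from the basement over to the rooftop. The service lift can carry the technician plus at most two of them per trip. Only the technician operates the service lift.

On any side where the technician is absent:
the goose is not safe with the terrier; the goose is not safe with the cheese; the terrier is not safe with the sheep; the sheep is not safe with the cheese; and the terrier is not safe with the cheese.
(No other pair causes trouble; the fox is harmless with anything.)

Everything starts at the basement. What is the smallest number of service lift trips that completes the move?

7

Counting alone: the technician can take at most 2 across per trip to the rooftop, so moving all 5 needs at least 3 loaded trips out, with a return between consecutive ones — at least 5 crossings.
The safety rule pushes this higher. Following every safe sequence of crossings, the most of the 5 that can be at the rooftop as the service lift arrives there on crossing 5 is 4 — never all 5.
So no plan with fewer than 7 crossings exists, and this one achieves 7:
1. Technician goes to the rooftop with the cheese and the terrier.
2. Technician goes back to the basement with the terrier.
3. Technician goes to the rooftop with the goose and the sheep.
4. Technician goes back to the basement with the cheese.
5. Technician goes to the rooftop with the fox and the terrier.
6. Technician goes back to the basement with the terrier.
7. Technician goes to the rooftop with the cheese and the terrier.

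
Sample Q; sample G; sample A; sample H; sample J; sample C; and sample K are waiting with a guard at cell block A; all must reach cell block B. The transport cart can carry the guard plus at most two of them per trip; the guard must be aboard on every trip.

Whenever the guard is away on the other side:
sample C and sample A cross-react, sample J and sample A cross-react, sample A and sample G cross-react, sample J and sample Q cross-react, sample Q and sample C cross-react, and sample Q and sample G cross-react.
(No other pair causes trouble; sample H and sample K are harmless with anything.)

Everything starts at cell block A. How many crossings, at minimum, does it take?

Counting alone: the guard can take at most 2 across per trip to cell block B, so moving all 7 needs at least 4 loaded trips out, with a return between consecutive ones — at least 7 crossings.
The safety rule pushes this higher. Following every safe sequence of crossings, the most of the 7 that can be at cell block B as the transport cart arrives there on crossing 7 is 6 — never all 7.
So no plan with fewer than 9 crossings exists, and this one achieves 9:
1. Guard goes to cell block B with sample A and sample Q.
2. Guard goes back to cell block A alone.
3. Guard goes to cell block B with sample G.
4. Guard goes back to cell block A with sample A and sample Q.
5. Guard goes to cell block B with sample C and sample J.
6. Guard goes back to cell block A alone.
7. Guard goes to cell block B with sample H and sample K.
8. Guard goes back to cell block A alone.
9. Guard goes to cell block B with sample A and sample Q.

9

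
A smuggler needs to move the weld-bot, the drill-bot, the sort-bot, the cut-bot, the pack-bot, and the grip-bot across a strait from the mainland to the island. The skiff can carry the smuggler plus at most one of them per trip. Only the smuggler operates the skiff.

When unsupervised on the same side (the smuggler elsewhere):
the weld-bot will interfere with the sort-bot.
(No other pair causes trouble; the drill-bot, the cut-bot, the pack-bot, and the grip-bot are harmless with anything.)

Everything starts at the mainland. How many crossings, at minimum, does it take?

Counting alone: the smuggler can take at most 1 across per trip to the island, so moving all 6 needs at least 6 loaded trips out, with a return between consecutive ones — at least 11 crossings.
The plan below uses exactly 11 crossings, so it is optimal:
1. Smuggler goes to the island with the weld-bot.  [the mainland: the cut-bot, the drill-bot, the grip-bot, the pack-bot, the sort-bot | the island: the weld-bot]
2. Smuggler goes back to the mainland alone.  [the mainland: the cut-bot, the drill-bot, the grip-bot, the pack-bot, the sort-bot | the island: the weld-bot]
3. Smuggler goes to the island with the drill-bot.  [the mainland: the cut-bot, the grip-bot, the pack-bot, the sort-bot | the island: the drill-bot, the weld-bot]
4. Smuggler goes back to the mainland alone.  [the mainland: the cut-bot, the grip-bot, the pack-bot, the sort-bot | the island: the drill-bot, the weld-bot]
5. Smuggler goes to the island with the cut-bot.  [the mainland: the grip-bot, the pack-bot, the sort-bot | the island: the cut-bot, the drill-bot, the weld-bot]
6. Smuggler goes back to the mainland alone.  [the mainland: the grip-bot, the pack-bot, the sort-bot | the island: the cut-bot, the drill-bot, the weld-bot]
7. Smuggler goes to the island with the pack-bot.  [the mainland: the grip-bot, the sort-bot | the island: the cut-bot, the drill-bot, the pack-bot, the weld-bot]
8. Smuggler goes back to the mainland alone.  [the mainland: the grip-bot, the sort-bot | the island: the cut-bot, the drill-bot, the pack-bot, the weld-bot]
9. Smuggler goes to the island with the grip-bot.  [the mainland: the sort-bot | the island: the cut-bot, the drill-bot, the grip-bot, the pack-bot, the weld-bot]
10. Smuggler goes back to the mainland alone.  [the mainland: the sort-bot | the island: the cut-bot, the drill-bot, the grip-bot, the pack-bot, the weld-bot]
11. Smuggler goes to the island with the sort-bot.  [the mainland: — | the island: the cut-bot, the drill-bot, the grip-bot, the pack-bot, the sort-bot, the weld-bot]

11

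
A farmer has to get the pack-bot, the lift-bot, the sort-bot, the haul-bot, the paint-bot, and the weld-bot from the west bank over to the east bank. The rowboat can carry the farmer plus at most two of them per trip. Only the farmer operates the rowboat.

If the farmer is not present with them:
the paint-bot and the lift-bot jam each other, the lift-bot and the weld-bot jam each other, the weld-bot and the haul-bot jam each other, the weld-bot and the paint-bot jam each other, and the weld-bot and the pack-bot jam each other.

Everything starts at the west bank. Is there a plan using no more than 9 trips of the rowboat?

Yes — this plan uses 9 crossings (≤ 9):
1. Farmer goes to the east bank with the lift-bot and the weld-bot.
2. Farmer goes back to the west bank with the lift-bot.
3. Farmer goes to the east bank with the lift-bot and the pack-bot.
4. Farmer goes back to the west bank with the weld-bot.
5. Farmer goes to the east bank with the sort-bot and the weld-bot.
6. Farmer goes back to the west bank with the weld-bot.
7. Farmer goes to the east bank with the haul-bot and the paint-bot.
8. Farmer goes back to the west bank with the lift-bot.
9. Farmer goes to the east bank with the lift-bot and the weld-bot.

Yes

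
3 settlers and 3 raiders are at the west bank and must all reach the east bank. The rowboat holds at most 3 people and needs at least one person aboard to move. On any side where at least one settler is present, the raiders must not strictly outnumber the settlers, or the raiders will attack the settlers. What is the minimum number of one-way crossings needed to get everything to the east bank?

Counting alone: each trip to the east bank takes at most 3 across and each return brings at least 1 back, so after t trips out (and t−1 returns) at most 3t − (t−1) of the 6 are across; that first reaches 6 at t = 3, so at least 5 crossings are needed.
The plan below uses exactly 5 crossings, so it is optimal:
1. 2 raiders → the east bank.  (the west bank: 3S 1R; the east bank: 0S 2R)
2. 1 raider ← the west bank.  (the west bank: 3S 2R; the east bank: 0S 1R)
3. 3 settlers → the east bank.  (the west bank: 0S 2R; the east bank: 3S 1R)
4. 1 raider ← the west bank.  (the west bank: 0S 3R; the east bank: 3S 0R)
5. 3 raiders → the east bank.  (the west bank: 0S 0R; the east bank: 3S 3R)

5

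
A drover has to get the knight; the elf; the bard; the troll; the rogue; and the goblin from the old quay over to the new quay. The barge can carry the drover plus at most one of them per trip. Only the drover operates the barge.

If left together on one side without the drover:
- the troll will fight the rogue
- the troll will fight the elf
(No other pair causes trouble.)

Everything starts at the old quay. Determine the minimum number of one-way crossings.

13

Counting alone: the drover can take at most 1 across per trip to the new quay, so moving all 6 needs at least 6 loaded trips out, with a return between consecutive ones — at least 11 crossings.
The safety rule pushes this higher. Following every safe sequence of crossings, the most of the 6 that can be at the new quay as the barge arrives there on crossing 11 is 5 — never all 6.
So no plan with fewer than 13 crossings exists, and this one achieves 13:
1. Drover goes to the new quay with the troll.
2. Drover goes back to the old quay alone.
3. Drover goes to the new quay with the knight.
4. Drover goes back to the old quay alone.
5. Drover goes to the new quay with the elf.
6. Drover goes back to the old quay with the troll.
7. Drover goes to the new quay with the rogue.
8. Drover goes back to the old quay alone.
9. Drover goes to the new quay with the bard.
10. Drover goes back to the old quay alone.
11. Drover goes to the new quay with the goblin.
12. Drover goes back to the old quay alone.
13. Drover goes to the new quay with the troll.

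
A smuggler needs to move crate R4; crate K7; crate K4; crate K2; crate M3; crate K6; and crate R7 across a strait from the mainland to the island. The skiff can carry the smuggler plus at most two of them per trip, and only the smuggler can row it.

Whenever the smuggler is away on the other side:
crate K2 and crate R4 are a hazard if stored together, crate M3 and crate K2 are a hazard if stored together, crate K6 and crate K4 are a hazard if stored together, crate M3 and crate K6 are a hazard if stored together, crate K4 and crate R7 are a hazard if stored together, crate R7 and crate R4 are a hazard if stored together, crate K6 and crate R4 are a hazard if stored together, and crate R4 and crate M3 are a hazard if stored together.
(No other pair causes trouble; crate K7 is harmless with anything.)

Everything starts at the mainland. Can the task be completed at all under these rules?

No

Whatever the first load, the items left behind include a forbidden pair without the smuggler. No opening move is safe, so no plan exists.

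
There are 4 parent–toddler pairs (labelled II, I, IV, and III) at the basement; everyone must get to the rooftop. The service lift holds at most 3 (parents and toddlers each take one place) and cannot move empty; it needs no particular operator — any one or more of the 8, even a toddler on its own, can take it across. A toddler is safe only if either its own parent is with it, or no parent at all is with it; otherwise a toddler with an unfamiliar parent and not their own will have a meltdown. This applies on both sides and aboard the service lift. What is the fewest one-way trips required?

Counting alone: each trip to the rooftop takes at most 3 across and each return brings at least 1 back, so after t trips out (and t−1 returns) at most 3t − (t−1) of the 8 are across; that first reaches 8 at t = 4, so at least 7 crossings are needed.
The safety rule pushes this higher. Following every safe sequence of crossings, the most of the 8 that can be at the rooftop as the service lift arrives there on crossing 7 is 7 — never all 8.
So no plan with fewer than 9 crossings exists, and this one achieves 9:
1. parent II and toddler II cross → the rooftop.
2. parent II crosses ← the basement.
3. parent I, parent II, and toddler I cross → the rooftop.
4. parent II and toddler II cross ← the basement.
5. parent II, parent III, and parent IV cross → the rooftop.
6. toddler I crosses ← the basement.
7. toddler I and toddler II cross → the rooftop.
8. toddler II crosses ← the basement.
9. toddler II, toddler III, and toddler IV cross → the rooftop.

9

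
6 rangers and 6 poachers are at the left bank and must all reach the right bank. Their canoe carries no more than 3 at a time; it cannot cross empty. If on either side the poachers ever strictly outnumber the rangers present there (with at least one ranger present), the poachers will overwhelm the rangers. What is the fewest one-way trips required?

Following every safe sequence of crossings from the start, the most of the 12 that can be at the right bank as the canoe arrives there on crossings 1, 3, 5 is 3, 5, 6 respectively; the best ever achieved is 6 of 12.
From crossing 7 on, no configuration arises that was not already reachable earlier: only 17 distinct safe configurations (who is on which side, and where the canoe is) can ever be reached, none of them has everyone across, and every continuation just revisits them. They are: 0 rangers + 0 poachers across (canoe back at the start); 0 rangers + 1 poacher across (canoe there); 0 rangers + 1 poacher across (canoe back at the start); 0 rangers + 2 poachers across (canoe there); 0 rangers + 2 poachers across (canoe back at the start); 0 rangers + 3 poachers across (canoe there); 0 rangers + 3 poachers across (canoe back at the start); 0 rangers + 4 poachers across (canoe there); 0 rangers + 4 poachers across (canoe back at the start); 0 rangers + 5 poachers across (canoe there); 0 rangers + 5 poachers across (canoe back at the start); 0 rangers + 6 poachers across (canoe there); 1 ranger + 1 poacher across (canoe there); 1 ranger + 1 poacher across (canoe back at the start); 2 rangers + 2 poachers across (canoe there); 2 rangers + 2 poachers across (canoe back at the start); 3 rangers + 3 poachers across (canoe there). So no valid plan exists.

impossible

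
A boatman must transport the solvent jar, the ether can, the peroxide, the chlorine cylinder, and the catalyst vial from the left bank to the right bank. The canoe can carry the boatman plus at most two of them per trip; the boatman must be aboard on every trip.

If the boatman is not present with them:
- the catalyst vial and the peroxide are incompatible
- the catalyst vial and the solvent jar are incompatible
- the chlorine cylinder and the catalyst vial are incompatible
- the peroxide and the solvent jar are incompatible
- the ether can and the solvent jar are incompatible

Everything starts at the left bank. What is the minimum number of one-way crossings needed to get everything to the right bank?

7

Counting alone: the boatman can take at most 2 across per trip to the right bank, so moving all 5 needs at least 3 loaded trips out, with a return between consecutive ones — at least 5 crossings.
The safety rule pushes this higher. Following every safe sequence of crossings, the most of the 5 that can be at the right bank as the canoe arrives there on crossing 5 is 4 — never all 5.
So no plan with fewer than 7 crossings exists, and this one achieves 7:
1. Boatman goes to the right bank with the catalyst vial and the solvent jar.
2. Boatman goes back to the left bank with the solvent jar.
3. Boatman goes to the right bank with the ether can and the solvent jar.
4. Boatman goes back to the left bank with the solvent jar.
5. Boatman goes to the right bank with the chlorine cylinder and the peroxide.
6. Boatman goes back to the left bank with the catalyst vial.
7. Boatman goes to the right bank with the catalyst vial and the solvent jar.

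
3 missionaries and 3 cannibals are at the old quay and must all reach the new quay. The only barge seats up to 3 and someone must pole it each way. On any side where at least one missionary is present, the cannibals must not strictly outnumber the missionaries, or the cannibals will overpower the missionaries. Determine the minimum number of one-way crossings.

5

Counting alone: each trip to the new quay takes at most 3 across and each return brings at least 1 back, so after t trips out (and t−1 returns) at most 3t − (t−1) of the 6 are across; that first reaches 6 at t = 3, so at least 5 crossings are needed.
The plan below uses exactly 5 crossings, so it is optimal:
1. 2 cannibals → the new quay.  (the old quay: 3M 1C; the new quay: 0M 2C)
2. 1 cannibal ← the old quay.  (the old quay: 3M 2C; the new quay: 0M 1C)
3. 3 missionaries → the new quay.  (the old quay: 0M 2C; the new quay: 3M 1C)
4. 1 cannibal ← the old quay.  (the old quay: 0M 3C; the new quay: 3M 0C)
5. 3 cannibals → the new quay.  (the old quay: 0M 0C; the new quay: 3M 3C)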